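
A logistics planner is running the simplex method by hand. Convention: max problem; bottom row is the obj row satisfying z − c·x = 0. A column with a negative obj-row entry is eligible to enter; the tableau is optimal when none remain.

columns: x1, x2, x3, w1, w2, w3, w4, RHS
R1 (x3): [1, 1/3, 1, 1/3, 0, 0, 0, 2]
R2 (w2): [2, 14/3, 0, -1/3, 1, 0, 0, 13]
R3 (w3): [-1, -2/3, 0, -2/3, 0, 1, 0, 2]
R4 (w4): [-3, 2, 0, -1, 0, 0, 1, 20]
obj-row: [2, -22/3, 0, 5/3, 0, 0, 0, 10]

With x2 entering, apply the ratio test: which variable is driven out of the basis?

w2

Column x2 entries and ratios — x3: 2/(1/3) = 6; w2: 13/(14/3) = 39/14; w3: -2/3 ≤ 0, skip; w4: 20/2 = 10.
Smallest ratio is 39/14 in the row of w2, so w2 leaves.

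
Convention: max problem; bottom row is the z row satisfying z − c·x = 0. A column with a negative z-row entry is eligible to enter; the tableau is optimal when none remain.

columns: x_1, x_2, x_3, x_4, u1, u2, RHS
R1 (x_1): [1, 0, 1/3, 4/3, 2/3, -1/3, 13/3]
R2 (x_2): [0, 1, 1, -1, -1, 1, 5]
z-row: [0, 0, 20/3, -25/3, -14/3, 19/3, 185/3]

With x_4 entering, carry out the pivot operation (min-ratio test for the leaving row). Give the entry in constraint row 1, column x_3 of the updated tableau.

1/4

Ratio test on column x_4 — row 1: (13/3)/(4/3) = 13/4; row 2: entry -1 ≤ 0. Minimum is 13/4 at row 1 (x_1 leaves); pivot element 4/3.
Divide row 1 by 4/3; eliminate column x_4 from the other rows.
In the new row 1, the x_3 entry is the old entry divided by the pivot: (1/3)/(4/3) = 1/4.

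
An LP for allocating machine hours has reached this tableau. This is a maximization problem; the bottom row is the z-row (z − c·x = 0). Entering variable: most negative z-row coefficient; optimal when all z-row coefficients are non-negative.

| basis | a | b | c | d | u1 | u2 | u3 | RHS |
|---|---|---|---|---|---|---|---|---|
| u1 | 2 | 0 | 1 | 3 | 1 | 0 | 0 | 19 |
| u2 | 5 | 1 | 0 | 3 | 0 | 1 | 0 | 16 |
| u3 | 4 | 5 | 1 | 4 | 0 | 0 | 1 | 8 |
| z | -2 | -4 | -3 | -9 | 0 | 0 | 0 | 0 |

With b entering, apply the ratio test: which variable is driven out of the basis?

Column b entries and ratios — u1: 0 ≤ 0, skip; u2: 16/1 = 16; u3: 8/5 = 8/5.
Smallest ratio is 8/5 in the row of u3, so u3 leaves.

u3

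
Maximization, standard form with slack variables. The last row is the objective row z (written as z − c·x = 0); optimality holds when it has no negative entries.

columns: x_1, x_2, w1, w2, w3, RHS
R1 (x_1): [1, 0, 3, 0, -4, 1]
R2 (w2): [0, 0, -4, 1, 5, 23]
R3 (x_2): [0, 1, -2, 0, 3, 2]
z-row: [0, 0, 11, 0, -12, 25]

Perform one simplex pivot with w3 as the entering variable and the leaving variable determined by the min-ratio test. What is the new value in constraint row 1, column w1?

1/3

Ratio test on column w3 — row 1: entry -4 ≤ 0; row 2: 23/5 = 23/5; row 3: 2/3 = 2/3. Minimum is 2/3 at row 3 (x_2 leaves); pivot element 3.
Divide row 3 by 3; eliminate column w3 from the other rows.
Row 1 update in column w1: 3 − (-4)·(-2/3) = 1/3.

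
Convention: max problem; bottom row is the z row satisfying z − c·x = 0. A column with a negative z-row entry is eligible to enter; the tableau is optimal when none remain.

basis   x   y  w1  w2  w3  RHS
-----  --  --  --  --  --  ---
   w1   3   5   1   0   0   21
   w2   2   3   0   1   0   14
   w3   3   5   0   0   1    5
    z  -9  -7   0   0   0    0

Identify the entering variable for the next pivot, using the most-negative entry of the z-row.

Negative z-row entries: x: -9, y: -7.
The most negative is -9 in column x, so x enters.

x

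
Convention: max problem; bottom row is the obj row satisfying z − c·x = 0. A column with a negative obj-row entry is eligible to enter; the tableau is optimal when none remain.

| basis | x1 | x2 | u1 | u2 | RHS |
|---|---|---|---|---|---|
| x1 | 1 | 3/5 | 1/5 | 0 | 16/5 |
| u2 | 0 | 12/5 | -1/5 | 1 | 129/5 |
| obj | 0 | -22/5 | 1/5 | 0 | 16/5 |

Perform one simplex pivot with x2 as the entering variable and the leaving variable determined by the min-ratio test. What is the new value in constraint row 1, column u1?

Ratio test on column x2 — row 1: (16/5)/(3/5) = 16/3; row 2: (129/5)/(12/5) = 43/4. Minimum is 16/3 at row 1 (x1 leaves); pivot element 3/5.
Divide row 1 by 3/5; eliminate column x2 from the other rows.
In the new row 1, the u1 entry is the old entry divided by the pivot: (1/5)/(3/5) = 1/3.

1/3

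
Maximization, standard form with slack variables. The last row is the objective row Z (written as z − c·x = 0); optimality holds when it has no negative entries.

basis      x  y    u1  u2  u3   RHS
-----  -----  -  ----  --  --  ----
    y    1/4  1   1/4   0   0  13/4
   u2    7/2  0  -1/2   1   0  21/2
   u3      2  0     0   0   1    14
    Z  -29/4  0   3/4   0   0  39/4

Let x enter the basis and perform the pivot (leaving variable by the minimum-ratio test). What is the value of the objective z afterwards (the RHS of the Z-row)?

63/2

Ratio test on column x — row 1: (13/4)/(1/4) = 13; row 2: (21/2)/(7/2) = 3; row 3: 14/2 = 7. Minimum is 3 at row 2 (u2 leaves); pivot element 7/2.
Pivot on row 2; the Z-row RHS becomes 39/4 − (-29/4)·3 = 63/2.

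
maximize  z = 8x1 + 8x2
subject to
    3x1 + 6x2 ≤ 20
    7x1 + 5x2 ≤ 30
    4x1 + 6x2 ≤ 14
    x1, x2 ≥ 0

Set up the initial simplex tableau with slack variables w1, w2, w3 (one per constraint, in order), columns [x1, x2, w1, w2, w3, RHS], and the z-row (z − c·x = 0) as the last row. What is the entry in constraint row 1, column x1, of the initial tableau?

Constraint 1 has coefficient 3 on x1.

3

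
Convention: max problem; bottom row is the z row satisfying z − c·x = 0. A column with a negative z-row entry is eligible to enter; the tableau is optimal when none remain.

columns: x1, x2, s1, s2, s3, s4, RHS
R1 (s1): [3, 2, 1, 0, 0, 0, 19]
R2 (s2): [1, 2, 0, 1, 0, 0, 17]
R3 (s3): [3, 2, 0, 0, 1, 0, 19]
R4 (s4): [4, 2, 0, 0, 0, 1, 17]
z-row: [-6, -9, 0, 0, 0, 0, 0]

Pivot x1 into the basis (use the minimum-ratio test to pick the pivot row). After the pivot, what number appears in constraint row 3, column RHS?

Ratio test on column x1 — row 1: 19/3 = 19/3; row 2: 17/1 = 17; row 3: 19/3 = 19/3; row 4: 17/4 = 17/4. Minimum is 17/4 at row 4 (s4 leaves); pivot element 4.
Divide row 4 by 4; eliminate column x1 from the other rows.
Row 3 update in column RHS: 19 − 3·(17/4) = 25/4.

25/4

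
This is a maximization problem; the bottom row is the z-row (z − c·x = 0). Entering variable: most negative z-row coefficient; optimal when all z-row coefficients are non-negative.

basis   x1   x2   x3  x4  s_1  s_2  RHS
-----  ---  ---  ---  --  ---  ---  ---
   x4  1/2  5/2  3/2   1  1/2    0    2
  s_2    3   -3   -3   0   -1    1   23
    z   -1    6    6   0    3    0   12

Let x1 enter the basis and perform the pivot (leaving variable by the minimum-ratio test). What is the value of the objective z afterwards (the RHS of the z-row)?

Ratio test on column x1 — row 1: 2/(1/2) = 4; row 2: 23/3 = 23/3. Minimum is 4 at row 1 (x4 leaves); pivot element 1/2.
Pivot on row 1; the z-row RHS becomes 12 − (-1)·4 = 16.

16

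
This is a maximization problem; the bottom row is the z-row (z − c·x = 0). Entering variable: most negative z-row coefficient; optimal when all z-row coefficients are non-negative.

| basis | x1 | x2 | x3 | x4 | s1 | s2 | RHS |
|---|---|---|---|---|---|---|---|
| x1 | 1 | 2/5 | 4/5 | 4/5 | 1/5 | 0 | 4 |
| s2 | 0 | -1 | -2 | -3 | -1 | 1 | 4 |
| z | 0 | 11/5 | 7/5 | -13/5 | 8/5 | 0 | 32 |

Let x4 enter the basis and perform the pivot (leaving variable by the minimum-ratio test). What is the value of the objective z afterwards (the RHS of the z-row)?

Ratio test on column x4 — row 1: 4/(4/5) = 5; row 2: entry -3 ≤ 0. Minimum is 5 at row 1 (x1 leaves); pivot element 4/5.
Pivot on row 1; the z-row RHS becomes 32 − (-13/5)·5 = 45.

45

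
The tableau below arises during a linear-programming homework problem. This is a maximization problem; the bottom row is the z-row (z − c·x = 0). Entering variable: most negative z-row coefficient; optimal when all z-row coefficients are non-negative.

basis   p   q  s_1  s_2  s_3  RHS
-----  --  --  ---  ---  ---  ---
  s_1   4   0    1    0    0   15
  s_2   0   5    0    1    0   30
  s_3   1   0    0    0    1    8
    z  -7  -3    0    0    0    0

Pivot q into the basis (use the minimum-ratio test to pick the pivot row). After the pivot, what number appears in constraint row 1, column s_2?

Ratio test on column q — row 1: entry 0 ≤ 0; row 2: 30/5 = 6; row 3: entry 0 ≤ 0. Minimum is 6 at row 2 (s_2 leaves); pivot element 5.
Divide row 2 by 5; eliminate column q from the other rows.
Row 1 update in column s_2: 0 − 0·(1/5) = 0.

0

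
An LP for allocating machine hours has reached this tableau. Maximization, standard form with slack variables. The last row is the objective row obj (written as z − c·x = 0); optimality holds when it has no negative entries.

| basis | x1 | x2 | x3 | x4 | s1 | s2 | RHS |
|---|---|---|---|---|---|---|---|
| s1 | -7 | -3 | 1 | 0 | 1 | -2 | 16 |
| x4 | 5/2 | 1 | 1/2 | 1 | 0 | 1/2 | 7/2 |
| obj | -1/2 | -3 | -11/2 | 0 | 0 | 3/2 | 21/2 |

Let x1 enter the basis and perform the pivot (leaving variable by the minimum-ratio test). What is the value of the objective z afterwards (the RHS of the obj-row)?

Ratio test on column x1 — row 1: entry -7 ≤ 0; row 2: (7/2)/(5/2) = 7/5. Minimum is 7/5 at row 2 (x4 leaves); pivot element 5/2.
Pivot on row 2; the obj-row RHS becomes 21/2 − (-1/2)·(7/5) = 56/5.

56/5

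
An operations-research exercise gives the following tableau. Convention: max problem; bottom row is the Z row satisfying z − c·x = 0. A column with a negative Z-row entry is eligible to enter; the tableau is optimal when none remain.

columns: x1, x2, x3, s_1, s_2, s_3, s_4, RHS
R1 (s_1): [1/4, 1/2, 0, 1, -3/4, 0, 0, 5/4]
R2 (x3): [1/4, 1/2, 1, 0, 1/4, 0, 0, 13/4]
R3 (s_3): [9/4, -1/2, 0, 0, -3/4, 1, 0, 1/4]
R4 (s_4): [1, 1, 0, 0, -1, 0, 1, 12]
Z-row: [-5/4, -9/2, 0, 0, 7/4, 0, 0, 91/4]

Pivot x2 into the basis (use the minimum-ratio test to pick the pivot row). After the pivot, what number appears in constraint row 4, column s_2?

1/2

Ratio test on column x2 — row 1: (5/4)/(1/2) = 5/2; row 2: (13/4)/(1/2) = 13/2; row 3: entry -1/2 ≤ 0; row 4: 12/1 = 12. Minimum is 5/2 at row 1 (s_1 leaves); pivot element 1/2.
Divide row 1 by 1/2; eliminate column x2 from the other rows.
Row 4 update in column s_2: -1 − 1·(-3/2) = 1/2.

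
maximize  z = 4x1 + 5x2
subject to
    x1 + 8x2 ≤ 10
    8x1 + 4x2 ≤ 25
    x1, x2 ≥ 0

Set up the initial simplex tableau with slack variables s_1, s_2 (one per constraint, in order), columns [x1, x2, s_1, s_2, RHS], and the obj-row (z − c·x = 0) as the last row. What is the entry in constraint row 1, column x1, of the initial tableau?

Constraint 1 has coefficient 1 on x1.

1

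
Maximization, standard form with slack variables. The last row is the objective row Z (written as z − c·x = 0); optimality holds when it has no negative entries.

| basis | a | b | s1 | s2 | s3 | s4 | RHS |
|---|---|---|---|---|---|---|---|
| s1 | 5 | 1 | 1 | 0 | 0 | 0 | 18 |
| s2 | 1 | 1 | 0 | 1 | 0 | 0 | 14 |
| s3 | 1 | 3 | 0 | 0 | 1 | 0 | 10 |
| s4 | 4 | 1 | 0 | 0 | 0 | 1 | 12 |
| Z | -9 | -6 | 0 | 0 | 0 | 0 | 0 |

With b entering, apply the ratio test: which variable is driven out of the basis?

Column b entries and ratios — s1: 18/1 = 18; s2: 14/1 = 14; s3: 10/3 = 10/3; s4: 12/1 = 12.
Smallest ratio is 10/3 in the row of s3, so s3 leaves.

s3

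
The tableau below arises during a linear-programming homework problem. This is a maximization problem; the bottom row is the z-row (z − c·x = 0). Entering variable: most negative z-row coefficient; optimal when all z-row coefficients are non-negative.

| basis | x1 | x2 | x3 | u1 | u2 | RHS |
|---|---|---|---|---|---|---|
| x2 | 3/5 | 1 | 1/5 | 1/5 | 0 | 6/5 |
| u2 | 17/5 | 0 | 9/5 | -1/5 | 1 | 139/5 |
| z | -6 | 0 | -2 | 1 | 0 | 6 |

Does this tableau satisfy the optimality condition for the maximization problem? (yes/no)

no

The z-row has a negative entry -6 in column x1, so it is not optimal.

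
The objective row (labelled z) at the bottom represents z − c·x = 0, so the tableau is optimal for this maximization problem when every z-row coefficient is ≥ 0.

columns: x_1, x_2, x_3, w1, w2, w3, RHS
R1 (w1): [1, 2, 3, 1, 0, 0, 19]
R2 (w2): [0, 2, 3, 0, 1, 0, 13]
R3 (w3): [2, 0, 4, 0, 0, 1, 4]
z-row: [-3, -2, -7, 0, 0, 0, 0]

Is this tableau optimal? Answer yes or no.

no

The z-row has a negative entry -7 in column x_3, so it is not optimal.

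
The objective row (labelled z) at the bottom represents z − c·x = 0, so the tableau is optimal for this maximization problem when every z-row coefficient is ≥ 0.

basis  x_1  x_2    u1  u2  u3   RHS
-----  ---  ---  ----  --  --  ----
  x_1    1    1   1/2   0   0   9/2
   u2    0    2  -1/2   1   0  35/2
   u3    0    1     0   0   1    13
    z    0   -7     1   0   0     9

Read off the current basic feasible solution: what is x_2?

x_2 is not in the basis, so in the current basic feasible solution x_2 = 0.

0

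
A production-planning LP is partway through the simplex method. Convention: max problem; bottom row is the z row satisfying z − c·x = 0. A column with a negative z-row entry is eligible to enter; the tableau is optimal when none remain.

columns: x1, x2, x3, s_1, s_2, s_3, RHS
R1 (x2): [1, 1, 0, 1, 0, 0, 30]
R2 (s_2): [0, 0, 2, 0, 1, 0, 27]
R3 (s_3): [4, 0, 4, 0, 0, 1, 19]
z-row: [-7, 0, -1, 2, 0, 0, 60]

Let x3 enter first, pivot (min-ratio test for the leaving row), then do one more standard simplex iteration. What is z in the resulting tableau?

373/4

Ratio test on column x3 — row 1: entry 0 ≤ 0; row 2: 27/2 = 27/2; row 3: 19/4 = 19/4. Minimum is 19/4 at row 3 (s_3 leaves); pivot element 4.
Pivot on row 3; the z-row RHS becomes 60 − (-1)·(19/4) = 259/4.
Next entering variable (most negative z-row entry -6): x1.
Ratio test on column x1 — row 1: 30/1 = 30; row 2: entry -2 ≤ 0; row 3: (19/4)/1 = 19/4. Minimum is 19/4 at row 3 (x3 leaves); pivot element 1.
After the second pivot the z-row RHS is 259/4 − (-6)·(19/4) = 373/4.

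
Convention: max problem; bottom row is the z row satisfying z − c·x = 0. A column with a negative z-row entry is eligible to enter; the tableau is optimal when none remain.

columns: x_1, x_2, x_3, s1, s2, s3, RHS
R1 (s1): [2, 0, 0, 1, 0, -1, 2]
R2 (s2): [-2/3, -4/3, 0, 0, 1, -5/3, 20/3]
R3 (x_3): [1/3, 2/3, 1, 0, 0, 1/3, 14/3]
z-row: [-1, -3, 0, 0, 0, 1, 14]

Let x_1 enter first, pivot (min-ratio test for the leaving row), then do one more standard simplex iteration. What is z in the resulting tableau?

Ratio test on column x_1 — row 1: 2/2 = 1; row 2: entry -2/3 ≤ 0; row 3: (14/3)/(1/3) = 14. Minimum is 1 at row 1 (s1 leaves); pivot element 2.
Pivot on row 1; the z-row RHS becomes 14 − (-1)·1 = 15.
Next entering variable (most negative z-row entry -3): x_2.
Ratio test on column x_2 — row 1: entry 0 ≤ 0; row 2: entry -4/3 ≤ 0; row 3: (13/3)/(2/3) = 13/2. Minimum is 13/2 at row 3 (x_3 leaves); pivot element 2/3.
After the second pivot the z-row RHS is 15 − (-3)·(13/2) = 69/2.

69/2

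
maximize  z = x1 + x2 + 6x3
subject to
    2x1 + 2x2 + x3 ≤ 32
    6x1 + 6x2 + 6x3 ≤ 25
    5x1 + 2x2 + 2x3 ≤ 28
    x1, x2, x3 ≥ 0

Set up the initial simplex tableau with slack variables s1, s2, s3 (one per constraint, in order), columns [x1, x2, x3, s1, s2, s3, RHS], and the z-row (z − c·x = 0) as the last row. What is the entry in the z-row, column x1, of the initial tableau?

-1

The z-row carries the negated objective coefficients: the x1 entry is -1.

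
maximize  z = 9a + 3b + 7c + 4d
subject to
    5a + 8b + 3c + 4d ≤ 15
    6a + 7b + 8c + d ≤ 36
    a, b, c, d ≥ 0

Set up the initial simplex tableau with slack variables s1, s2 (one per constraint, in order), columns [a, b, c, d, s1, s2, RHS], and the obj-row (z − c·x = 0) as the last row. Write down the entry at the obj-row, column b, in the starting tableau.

The obj-row carries the negated objective coefficients: the b entry is -3.

-3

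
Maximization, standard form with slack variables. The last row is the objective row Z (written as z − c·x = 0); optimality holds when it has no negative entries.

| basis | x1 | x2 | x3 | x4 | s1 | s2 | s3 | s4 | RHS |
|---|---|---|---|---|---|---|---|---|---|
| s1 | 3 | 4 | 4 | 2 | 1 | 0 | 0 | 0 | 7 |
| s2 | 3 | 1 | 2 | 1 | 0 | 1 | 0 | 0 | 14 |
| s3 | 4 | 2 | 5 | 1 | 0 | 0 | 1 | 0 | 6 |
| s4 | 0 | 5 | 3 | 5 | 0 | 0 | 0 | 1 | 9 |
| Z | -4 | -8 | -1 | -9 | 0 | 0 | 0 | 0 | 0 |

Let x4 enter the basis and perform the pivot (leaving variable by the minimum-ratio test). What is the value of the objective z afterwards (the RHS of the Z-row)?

81/5

Ratio test on column x4 — row 1: 7/2 = 7/2; row 2: 14/1 = 14; row 3: 6/1 = 6; row 4: 9/5 = 9/5. Minimum is 9/5 at row 4 (s4 leaves); pivot element 5.
Pivot on row 4; the Z-row RHS becomes 0 − (-9)·(9/5) = 81/5.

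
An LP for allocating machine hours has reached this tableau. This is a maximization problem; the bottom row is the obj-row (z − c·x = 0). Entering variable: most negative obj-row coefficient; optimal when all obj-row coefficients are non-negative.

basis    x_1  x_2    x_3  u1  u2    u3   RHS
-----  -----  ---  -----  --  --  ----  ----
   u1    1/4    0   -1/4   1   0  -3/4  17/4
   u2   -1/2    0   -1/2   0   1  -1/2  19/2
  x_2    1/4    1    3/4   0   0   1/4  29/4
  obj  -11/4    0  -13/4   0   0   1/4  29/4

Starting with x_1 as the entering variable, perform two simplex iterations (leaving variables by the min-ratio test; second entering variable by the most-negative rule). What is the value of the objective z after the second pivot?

Ratio test on column x_1 — row 1: (17/4)/(1/4) = 17; row 2: entry -1/2 ≤ 0; row 3: (29/4)/(1/4) = 29. Minimum is 17 at row 1 (u1 leaves); pivot element 1/4.
Pivot on row 1; the obj-row RHS becomes 29/4 − (-11/4)·17 = 54.
Next entering variable (most negative obj-row entry -8): u3.
Ratio test on column u3 — row 1: entry -3 ≤ 0; row 2: entry -2 ≤ 0; row 3: 3/1 = 3. Minimum is 3 at row 3 (x_2 leaves); pivot element 1.
After the second pivot the obj-row RHS is 54 − (-8)·3 = 78.

78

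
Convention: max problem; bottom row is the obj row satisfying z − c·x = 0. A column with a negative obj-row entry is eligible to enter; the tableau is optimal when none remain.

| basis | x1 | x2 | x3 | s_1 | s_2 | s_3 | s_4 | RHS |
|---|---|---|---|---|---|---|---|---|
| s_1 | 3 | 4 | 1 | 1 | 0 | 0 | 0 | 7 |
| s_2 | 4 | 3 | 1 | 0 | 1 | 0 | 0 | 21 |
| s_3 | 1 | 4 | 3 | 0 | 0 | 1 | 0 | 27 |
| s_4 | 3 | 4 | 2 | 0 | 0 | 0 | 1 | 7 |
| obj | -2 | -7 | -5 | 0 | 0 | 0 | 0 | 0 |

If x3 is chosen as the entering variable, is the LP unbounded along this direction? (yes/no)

no

Column x3 has positive entries in row(s) 1, 2, 3, 4, so the ratio test bounds it — not unbounded.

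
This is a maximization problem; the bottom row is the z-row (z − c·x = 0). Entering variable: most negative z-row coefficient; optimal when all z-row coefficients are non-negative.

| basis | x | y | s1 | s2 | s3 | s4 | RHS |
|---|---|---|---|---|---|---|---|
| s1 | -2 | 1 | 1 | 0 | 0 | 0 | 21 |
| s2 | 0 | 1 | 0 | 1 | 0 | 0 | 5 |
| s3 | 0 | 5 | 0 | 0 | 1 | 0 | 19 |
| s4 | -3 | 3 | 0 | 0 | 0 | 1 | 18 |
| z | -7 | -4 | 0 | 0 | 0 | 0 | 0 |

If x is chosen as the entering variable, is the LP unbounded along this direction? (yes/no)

Every constraint-row entry in column x is ≤ 0, so increasing x is unbounded.

yes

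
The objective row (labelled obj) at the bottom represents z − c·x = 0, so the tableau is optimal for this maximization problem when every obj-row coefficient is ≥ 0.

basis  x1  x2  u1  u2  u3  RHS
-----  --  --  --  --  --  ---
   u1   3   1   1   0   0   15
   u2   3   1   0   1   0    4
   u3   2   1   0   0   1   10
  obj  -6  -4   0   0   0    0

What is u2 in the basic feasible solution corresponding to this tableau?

4

u2 is basic (row 2); its value is the RHS of that row, 4.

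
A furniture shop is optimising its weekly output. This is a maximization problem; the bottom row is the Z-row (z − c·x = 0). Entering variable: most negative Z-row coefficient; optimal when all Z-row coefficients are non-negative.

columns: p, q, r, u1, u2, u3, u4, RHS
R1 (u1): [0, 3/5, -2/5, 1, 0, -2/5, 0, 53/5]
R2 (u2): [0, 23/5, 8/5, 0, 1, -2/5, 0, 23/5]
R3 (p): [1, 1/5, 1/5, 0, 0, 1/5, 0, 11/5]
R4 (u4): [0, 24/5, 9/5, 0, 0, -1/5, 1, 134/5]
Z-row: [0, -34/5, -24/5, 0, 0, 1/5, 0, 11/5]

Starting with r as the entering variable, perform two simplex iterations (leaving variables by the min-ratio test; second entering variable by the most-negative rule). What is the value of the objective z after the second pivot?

45/2

Ratio test on column r — row 1: entry -2/5 ≤ 0; row 2: (23/5)/(8/5) = 23/8; row 3: (11/5)/(1/5) = 11; row 4: (134/5)/(9/5) = 134/9. Minimum is 23/8 at row 2 (u2 leaves); pivot element 8/5.
Pivot on row 2; the Z-row RHS becomes 11/5 − (-24/5)·(23/8) = 16.
Next entering variable (most negative Z-row entry -1): u3.
Ratio test on column u3 — row 1: entry -1/2 ≤ 0; row 2: entry -1/4 ≤ 0; row 3: (13/8)/(1/4) = 13/2; row 4: (173/8)/(1/4) = 173/2. Minimum is 13/2 at row 3 (p leaves); pivot element 1/4.
After the second pivot the Z-row RHS is 16 − (-1)·(13/2) = 45/2.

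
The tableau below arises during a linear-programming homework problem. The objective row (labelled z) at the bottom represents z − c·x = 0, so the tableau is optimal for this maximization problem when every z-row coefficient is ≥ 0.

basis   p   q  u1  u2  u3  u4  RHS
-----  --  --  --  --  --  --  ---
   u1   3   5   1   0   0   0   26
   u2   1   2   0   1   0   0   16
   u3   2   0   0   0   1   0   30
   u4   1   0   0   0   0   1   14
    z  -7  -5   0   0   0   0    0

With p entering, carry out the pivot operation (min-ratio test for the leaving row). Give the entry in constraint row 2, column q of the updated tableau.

Ratio test on column p — row 1: 26/3 = 26/3; row 2: 16/1 = 16; row 3: 30/2 = 15; row 4: 14/1 = 14. Minimum is 26/3 at row 1 (u1 leaves); pivot element 3.
Divide row 1 by 3; eliminate column p from the other rows.
Row 2 update in column q: 2 − 1·(5/3) = 1/3.

1/3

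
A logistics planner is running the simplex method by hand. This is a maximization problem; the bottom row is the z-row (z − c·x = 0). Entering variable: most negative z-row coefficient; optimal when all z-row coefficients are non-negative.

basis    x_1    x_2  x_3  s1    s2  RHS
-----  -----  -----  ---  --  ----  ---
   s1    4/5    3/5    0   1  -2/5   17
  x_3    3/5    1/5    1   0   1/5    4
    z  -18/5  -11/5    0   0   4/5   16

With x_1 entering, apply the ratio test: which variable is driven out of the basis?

Column x_1 entries and ratios — s1: 17/(4/5) = 85/4; x_3: 4/(3/5) = 20/3.
Smallest ratio is 20/3 in the row of x_3, so x_3 leaves.

x_3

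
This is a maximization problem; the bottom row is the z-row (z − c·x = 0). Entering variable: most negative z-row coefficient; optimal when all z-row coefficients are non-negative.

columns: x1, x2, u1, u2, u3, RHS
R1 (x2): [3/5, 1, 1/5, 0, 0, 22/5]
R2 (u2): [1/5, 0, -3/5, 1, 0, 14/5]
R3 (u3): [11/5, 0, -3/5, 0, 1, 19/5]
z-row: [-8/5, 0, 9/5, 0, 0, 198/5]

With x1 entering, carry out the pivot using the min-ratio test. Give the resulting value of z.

466/11

Ratio test on column x1 — row 1: (22/5)/(3/5) = 22/3; row 2: (14/5)/(1/5) = 14; row 3: (19/5)/(11/5) = 19/11. Minimum is 19/11 at row 3 (u3 leaves); pivot element 11/5.
Pivot on row 3; the z-row RHS becomes 198/5 − (-8/5)·(19/11) = 466/11.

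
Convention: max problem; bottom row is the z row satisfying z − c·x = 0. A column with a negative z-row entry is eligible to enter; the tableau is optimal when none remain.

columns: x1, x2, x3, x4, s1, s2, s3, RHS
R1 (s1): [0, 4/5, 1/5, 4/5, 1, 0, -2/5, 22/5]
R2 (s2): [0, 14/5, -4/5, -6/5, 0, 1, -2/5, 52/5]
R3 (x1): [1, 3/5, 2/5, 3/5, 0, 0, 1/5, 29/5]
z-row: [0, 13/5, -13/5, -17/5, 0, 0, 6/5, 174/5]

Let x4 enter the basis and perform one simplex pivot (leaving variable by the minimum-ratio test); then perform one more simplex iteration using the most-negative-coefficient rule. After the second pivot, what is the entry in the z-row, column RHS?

Ratio test on column x4 — row 1: (22/5)/(4/5) = 11/2; row 2: entry -6/5 ≤ 0; row 3: (29/5)/(3/5) = 29/3. Minimum is 11/2 at row 1 (s1 leaves); pivot element 4/5.
Divide row 1 by 4/5; eliminate column x4 from the other rows.
Second iteration: most negative z-row entry is -7/4 in column x3, so x3 enters.
Ratio test on column x3 — row 1: (11/2)/(1/4) = 22; row 2: entry -1/2 ≤ 0; row 3: (5/2)/(1/4) = 10. Minimum is 10 at row 3 (x1 leaves); pivot element 1/4.
Divide row 3 by 1/4; eliminate column x3 from the other rows.
After both pivots, the entry at the z-row, column RHS is 71.

71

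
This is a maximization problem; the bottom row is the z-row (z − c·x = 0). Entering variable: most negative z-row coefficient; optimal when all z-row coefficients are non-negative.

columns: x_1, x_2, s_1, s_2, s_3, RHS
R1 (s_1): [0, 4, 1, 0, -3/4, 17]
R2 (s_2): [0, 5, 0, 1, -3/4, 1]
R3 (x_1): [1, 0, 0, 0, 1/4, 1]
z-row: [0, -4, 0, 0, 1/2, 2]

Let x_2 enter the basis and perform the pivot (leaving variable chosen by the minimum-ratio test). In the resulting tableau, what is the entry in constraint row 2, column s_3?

Ratio test on column x_2 — row 1: 17/4 = 17/4; row 2: 1/5 = 1/5; row 3: entry 0 ≤ 0. Minimum is 1/5 at row 2 (s_2 leaves); pivot element 5.
Divide row 2 by 5; eliminate column x_2 from the other rows.
In the new row 2, the s_3 entry is the old entry divided by the pivot: (-3/4)/5 = -3/20.

-3/20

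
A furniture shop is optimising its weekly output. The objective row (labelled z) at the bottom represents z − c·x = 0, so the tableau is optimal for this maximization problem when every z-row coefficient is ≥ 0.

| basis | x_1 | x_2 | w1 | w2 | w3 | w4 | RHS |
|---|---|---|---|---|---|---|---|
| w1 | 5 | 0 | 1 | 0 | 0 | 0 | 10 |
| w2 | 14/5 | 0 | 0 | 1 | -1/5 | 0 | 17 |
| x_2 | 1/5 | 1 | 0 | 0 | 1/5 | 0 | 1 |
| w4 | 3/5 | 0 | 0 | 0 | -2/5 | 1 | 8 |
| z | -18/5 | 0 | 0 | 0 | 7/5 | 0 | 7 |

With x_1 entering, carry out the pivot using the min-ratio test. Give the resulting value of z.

71/5

Ratio test on column x_1 — row 1: 10/5 = 2; row 2: 17/(14/5) = 85/14; row 3: 1/(1/5) = 5; row 4: 8/(3/5) = 40/3. Minimum is 2 at row 1 (w1 leaves); pivot element 5.
Pivot on row 1; the z-row RHS becomes 7 − (-18/5)·2 = 71/5.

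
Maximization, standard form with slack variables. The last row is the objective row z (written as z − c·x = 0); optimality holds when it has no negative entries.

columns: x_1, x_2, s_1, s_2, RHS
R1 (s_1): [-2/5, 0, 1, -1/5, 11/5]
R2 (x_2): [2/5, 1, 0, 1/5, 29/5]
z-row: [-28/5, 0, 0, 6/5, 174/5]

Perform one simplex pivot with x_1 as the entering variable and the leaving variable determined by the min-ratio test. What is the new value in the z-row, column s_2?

Ratio test on column x_1 — row 1: entry -2/5 ≤ 0; row 2: (29/5)/(2/5) = 29/2. Minimum is 29/2 at row 2 (x_2 leaves); pivot element 2/5.
Divide row 2 by 2/5; eliminate column x_1 from the other rows.
z-row update in column s_2: 6/5 − (-28/5)·(1/2) = 4.

4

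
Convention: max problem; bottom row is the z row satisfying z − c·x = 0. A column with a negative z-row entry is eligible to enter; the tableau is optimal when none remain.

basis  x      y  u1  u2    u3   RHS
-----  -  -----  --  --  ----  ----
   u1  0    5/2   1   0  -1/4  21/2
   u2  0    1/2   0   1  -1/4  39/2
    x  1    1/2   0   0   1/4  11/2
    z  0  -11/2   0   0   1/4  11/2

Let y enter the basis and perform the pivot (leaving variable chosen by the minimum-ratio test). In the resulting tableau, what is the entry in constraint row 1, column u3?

-1/10

Ratio test on column y — row 1: (21/2)/(5/2) = 21/5; row 2: (39/2)/(1/2) = 39; row 3: (11/2)/(1/2) = 11. Minimum is 21/5 at row 1 (u1 leaves); pivot element 5/2.
Divide row 1 by 5/2; eliminate column y from the other rows.
In the new row 1, the u3 entry is the old entry divided by the pivot: (-1/4)/(5/2) = -1/10.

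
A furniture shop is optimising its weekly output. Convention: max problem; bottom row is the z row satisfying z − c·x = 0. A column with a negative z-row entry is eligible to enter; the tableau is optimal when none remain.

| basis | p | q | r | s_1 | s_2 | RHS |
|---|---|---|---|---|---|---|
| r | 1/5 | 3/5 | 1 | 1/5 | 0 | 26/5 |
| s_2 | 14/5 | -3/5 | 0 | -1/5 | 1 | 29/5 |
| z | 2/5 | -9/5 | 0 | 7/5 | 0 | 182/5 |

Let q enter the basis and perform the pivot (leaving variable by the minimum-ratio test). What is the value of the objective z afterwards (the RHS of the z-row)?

Ratio test on column q — row 1: (26/5)/(3/5) = 26/3; row 2: entry -3/5 ≤ 0. Minimum is 26/3 at row 1 (r leaves); pivot element 3/5.
Pivot on row 1; the z-row RHS becomes 182/5 − (-9/5)·(26/3) = 52.

52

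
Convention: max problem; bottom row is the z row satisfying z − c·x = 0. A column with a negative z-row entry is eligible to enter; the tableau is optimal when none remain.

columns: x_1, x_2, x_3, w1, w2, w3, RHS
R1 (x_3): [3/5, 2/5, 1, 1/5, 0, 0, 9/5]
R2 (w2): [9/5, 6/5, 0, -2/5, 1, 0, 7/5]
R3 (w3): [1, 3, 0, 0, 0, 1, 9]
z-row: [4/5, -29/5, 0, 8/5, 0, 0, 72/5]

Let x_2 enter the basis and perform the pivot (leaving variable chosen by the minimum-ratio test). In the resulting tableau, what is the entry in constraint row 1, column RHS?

4/3

Ratio test on column x_2 — row 1: (9/5)/(2/5) = 9/2; row 2: (7/5)/(6/5) = 7/6; row 3: 9/3 = 3. Minimum is 7/6 at row 2 (w2 leaves); pivot element 6/5.
Divide row 2 by 6/5; eliminate column x_2 from the other rows.
Row 1 update in column RHS: 9/5 − (2/5)·(7/6) = 4/3.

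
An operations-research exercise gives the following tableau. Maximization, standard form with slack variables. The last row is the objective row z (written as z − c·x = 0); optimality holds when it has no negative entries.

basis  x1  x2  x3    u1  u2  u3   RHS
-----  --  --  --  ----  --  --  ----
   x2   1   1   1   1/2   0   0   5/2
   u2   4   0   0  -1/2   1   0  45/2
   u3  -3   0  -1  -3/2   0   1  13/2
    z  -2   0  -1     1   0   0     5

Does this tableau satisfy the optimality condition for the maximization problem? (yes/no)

no

The z-row has a negative entry -2 in column x1, so it is not optimal.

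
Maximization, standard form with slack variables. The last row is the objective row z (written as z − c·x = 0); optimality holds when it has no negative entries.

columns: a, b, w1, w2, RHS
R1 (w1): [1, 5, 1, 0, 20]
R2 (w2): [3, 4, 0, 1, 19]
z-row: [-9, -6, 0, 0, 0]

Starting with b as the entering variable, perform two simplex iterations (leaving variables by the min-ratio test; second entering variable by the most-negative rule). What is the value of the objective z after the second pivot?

Ratio test on column b — row 1: 20/5 = 4; row 2: 19/4 = 19/4. Minimum is 4 at row 1 (w1 leaves); pivot element 5.
Pivot on row 1; the z-row RHS becomes 0 − (-6)·4 = 24.
Next entering variable (most negative z-row entry -39/5): a.
Ratio test on column a — row 1: 4/(1/5) = 20; row 2: 3/(11/5) = 15/11. Minimum is 15/11 at row 2 (w2 leaves); pivot element 11/5.
After the second pivot the z-row RHS is 24 − (-39/5)·(15/11) = 381/11.

381/11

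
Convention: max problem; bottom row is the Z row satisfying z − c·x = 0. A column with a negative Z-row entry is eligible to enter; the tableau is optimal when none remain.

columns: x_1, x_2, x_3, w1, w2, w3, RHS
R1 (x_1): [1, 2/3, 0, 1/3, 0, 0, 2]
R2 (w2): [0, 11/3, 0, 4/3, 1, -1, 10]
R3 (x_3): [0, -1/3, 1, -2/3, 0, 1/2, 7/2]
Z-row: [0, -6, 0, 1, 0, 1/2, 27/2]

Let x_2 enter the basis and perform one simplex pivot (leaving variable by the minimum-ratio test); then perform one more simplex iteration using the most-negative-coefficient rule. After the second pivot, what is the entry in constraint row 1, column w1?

Ratio test on column x_2 — row 1: 2/(2/3) = 3; row 2: 10/(11/3) = 30/11; row 3: entry -1/3 ≤ 0. Minimum is 30/11 at row 2 (w2 leaves); pivot element 11/3.
Divide row 2 by 11/3; eliminate column x_2 from the other rows.
Second iteration: most negative Z-row entry is -25/22 in column w3, so w3 enters.
Ratio test on column w3 — row 1: (2/11)/(2/11) = 1; row 2: entry -3/11 ≤ 0; row 3: (97/22)/(9/22) = 97/9. Minimum is 1 at row 1 (x_1 leaves); pivot element 2/11.
Divide row 1 by 2/11; eliminate column w3 from the other rows.
After both pivots, the entry at constraint row 1, column w1 is 1/2.

1/2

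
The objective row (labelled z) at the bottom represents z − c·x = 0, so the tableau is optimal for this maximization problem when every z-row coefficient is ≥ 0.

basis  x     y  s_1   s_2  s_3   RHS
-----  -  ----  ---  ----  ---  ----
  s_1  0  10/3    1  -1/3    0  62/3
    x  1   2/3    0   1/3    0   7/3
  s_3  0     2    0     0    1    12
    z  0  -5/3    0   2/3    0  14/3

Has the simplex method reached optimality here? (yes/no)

no

The z-row has a negative entry -5/3 in column y, so it is not optimal.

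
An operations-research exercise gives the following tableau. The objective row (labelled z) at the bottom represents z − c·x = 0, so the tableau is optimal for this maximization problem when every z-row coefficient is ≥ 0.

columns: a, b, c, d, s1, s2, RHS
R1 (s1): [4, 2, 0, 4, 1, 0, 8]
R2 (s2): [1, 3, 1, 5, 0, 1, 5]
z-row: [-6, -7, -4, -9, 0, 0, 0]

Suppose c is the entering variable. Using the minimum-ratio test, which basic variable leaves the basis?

Column c entries and ratios — s1: 0 ≤ 0, skip; s2: 5/1 = 5.
Smallest ratio is 5 in the row of s2, so s2 leaves.

s2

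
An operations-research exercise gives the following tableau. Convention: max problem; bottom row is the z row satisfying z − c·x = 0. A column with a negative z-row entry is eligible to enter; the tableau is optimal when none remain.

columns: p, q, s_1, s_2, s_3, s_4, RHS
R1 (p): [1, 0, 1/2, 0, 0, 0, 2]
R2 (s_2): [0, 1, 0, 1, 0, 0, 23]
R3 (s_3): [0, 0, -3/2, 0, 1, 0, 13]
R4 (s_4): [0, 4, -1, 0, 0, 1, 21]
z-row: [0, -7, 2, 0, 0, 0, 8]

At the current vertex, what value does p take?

2

p is basic (row 1); its value is the RHS of that row, 2.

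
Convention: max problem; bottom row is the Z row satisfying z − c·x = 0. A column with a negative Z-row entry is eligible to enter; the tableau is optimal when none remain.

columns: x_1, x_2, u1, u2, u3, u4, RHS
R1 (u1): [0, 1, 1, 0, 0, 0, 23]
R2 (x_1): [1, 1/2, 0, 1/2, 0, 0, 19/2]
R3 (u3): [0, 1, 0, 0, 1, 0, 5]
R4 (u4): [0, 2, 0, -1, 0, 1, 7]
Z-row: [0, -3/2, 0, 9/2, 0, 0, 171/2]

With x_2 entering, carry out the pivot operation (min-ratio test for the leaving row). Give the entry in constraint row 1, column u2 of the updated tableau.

1/2

Ratio test on column x_2 — row 1: 23/1 = 23; row 2: (19/2)/(1/2) = 19; row 3: 5/1 = 5; row 4: 7/2 = 7/2. Minimum is 7/2 at row 4 (u4 leaves); pivot element 2.
Divide row 4 by 2; eliminate column x_2 from the other rows.
Row 1 update in column u2: 0 − 1·(-1/2) = 1/2.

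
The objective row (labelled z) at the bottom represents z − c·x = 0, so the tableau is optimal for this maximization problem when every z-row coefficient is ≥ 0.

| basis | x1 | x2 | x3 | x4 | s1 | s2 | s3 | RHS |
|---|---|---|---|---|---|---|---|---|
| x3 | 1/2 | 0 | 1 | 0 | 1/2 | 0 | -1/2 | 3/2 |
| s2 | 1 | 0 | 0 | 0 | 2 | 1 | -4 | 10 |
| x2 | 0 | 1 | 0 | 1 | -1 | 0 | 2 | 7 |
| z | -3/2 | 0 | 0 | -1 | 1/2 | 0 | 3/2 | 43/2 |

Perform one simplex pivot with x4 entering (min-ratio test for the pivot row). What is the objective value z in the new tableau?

57/2

Ratio test on column x4 — row 1: entry 0 ≤ 0; row 2: entry 0 ≤ 0; row 3: 7/1 = 7. Minimum is 7 at row 3 (x2 leaves); pivot element 1.
Pivot on row 3; the z-row RHS becomes 43/2 − (-1)·7 = 57/2.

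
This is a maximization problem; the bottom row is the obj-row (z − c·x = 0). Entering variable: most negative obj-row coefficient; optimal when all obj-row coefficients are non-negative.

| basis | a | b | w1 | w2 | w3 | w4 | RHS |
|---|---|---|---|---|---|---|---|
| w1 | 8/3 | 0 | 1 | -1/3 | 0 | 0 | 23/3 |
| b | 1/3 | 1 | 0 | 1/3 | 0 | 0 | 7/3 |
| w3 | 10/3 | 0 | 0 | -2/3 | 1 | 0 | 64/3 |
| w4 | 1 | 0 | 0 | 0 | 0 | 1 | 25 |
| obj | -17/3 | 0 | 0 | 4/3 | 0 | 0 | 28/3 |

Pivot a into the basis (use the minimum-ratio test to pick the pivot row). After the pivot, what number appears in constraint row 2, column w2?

Ratio test on column a — row 1: (23/3)/(8/3) = 23/8; row 2: (7/3)/(1/3) = 7; row 3: (64/3)/(10/3) = 32/5; row 4: 25/1 = 25. Minimum is 23/8 at row 1 (w1 leaves); pivot element 8/3.
Divide row 1 by 8/3; eliminate column a from the other rows.
Row 2 update in column w2: 1/3 − (1/3)·(-1/8) = 3/8.

3/8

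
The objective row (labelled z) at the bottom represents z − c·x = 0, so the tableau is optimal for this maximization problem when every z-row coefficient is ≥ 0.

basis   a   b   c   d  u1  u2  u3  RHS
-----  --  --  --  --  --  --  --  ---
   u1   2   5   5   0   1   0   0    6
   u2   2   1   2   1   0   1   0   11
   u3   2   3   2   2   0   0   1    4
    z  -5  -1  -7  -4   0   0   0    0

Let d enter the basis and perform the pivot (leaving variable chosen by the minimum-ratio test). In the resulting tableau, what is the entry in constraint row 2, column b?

-1/2

Ratio test on column d — row 1: entry 0 ≤ 0; row 2: 11/1 = 11; row 3: 4/2 = 2. Minimum is 2 at row 3 (u3 leaves); pivot element 2.
Divide row 3 by 2; eliminate column d from the other rows.
Row 2 update in column b: 1 − 1·(3/2) = -1/2.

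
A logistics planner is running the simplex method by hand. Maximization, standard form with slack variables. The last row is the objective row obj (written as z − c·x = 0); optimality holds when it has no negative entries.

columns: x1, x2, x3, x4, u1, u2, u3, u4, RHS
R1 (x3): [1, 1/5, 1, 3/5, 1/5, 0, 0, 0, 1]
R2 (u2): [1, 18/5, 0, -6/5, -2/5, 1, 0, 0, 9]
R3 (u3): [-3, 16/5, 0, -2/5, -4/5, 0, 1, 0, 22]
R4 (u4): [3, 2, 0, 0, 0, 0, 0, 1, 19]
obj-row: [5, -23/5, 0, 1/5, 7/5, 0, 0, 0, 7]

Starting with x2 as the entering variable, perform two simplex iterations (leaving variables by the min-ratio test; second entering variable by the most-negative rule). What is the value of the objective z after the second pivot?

39/2

Ratio test on column x2 — row 1: 1/(1/5) = 5; row 2: 9/(18/5) = 5/2; row 3: 22/(16/5) = 55/8; row 4: 19/2 = 19/2. Minimum is 5/2 at row 2 (u2 leaves); pivot element 18/5.
Pivot on row 2; the obj-row RHS becomes 7 − (-23/5)·(5/2) = 37/2.
Next entering variable (most negative obj-row entry -4/3): x4.
Ratio test on column x4 — row 1: (1/2)/(2/3) = 3/4; row 2: entry -1/3 ≤ 0; row 3: 14/(2/3) = 21; row 4: 14/(2/3) = 21. Minimum is 3/4 at row 1 (x3 leaves); pivot element 2/3.
After the second pivot the obj-row RHS is 37/2 − (-4/3)·(3/4) = 39/2.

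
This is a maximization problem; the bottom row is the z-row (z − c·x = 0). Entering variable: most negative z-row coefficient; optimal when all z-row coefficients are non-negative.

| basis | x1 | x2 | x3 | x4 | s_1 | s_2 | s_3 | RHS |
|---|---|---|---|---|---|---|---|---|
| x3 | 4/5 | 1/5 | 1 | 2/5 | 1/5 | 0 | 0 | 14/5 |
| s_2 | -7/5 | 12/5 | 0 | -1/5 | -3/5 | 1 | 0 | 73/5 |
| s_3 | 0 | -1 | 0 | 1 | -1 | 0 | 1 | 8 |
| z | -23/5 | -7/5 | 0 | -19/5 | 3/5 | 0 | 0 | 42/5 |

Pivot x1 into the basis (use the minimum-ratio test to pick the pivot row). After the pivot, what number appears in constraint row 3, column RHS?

8

Ratio test on column x1 — row 1: (14/5)/(4/5) = 7/2; row 2: entry -7/5 ≤ 0; row 3: entry 0 ≤ 0. Minimum is 7/2 at row 1 (x3 leaves); pivot element 4/5.
Divide row 1 by 4/5; eliminate column x1 from the other rows.
Row 3 update in column RHS: 8 − 0·(7/2) = 8.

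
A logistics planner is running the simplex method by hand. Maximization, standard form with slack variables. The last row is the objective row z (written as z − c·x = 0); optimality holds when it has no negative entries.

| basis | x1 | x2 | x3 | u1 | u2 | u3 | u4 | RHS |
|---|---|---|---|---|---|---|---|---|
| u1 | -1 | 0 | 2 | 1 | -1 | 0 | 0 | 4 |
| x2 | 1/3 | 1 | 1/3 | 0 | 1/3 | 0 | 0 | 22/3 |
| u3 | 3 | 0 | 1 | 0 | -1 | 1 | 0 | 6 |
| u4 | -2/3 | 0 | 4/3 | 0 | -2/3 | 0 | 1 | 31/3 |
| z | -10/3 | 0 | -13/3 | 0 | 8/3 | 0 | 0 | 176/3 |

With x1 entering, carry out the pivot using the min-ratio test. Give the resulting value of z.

196/3

Ratio test on column x1 — row 1: entry -1 ≤ 0; row 2: (22/3)/(1/3) = 22; row 3: 6/3 = 2; row 4: entry -2/3 ≤ 0. Minimum is 2 at row 3 (u3 leaves); pivot element 3.
Pivot on row 3; the z-row RHS becomes 176/3 − (-10/3)·2 = 196/3.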